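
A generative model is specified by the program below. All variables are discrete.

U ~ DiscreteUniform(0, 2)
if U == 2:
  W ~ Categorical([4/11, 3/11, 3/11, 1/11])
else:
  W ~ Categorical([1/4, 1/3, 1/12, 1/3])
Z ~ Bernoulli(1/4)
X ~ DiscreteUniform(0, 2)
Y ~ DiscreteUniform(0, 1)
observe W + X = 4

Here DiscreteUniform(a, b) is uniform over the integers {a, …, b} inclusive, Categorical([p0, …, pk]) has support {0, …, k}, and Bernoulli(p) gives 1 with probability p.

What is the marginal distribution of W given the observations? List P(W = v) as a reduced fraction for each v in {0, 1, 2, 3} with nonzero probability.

P(W=2) = 29/79, P(W=3) = 50/79

Enumerate traces; 24 have nonzero weight after conditioning:
  (U=0, W=2, Z=0, X=2, Y=0) weight 1/288
  (U=0, W=2, Z=0, X=2, Y=1) weight 1/288
  (U=0, W=2, Z=1, X=2, Y=0) weight 1/864
  (U=0, W=2, Z=1, X=2, Y=1) weight 1/864
  (U=0, W=3, Z=0, X=1, Y=0) weight 1/72
  (U=0, W=3, Z=0, X=1, Y=1) weight 1/72
  (U=0, W=3, Z=1, X=1, Y=0) weight 1/216
  (U=0, W=3, Z=1, X=1, Y=1) weight 1/216
  … 16 more
Group by W:
  weight(W=2) = 29/594
  weight(W=3) = 25/297
Total weight = 29/594 + 25/297 = 79/594
P(W=2 | obs) = 29/594 / 79/594 = 29/79
P(W=3 | obs) = 25/297 / 79/594 = 50/79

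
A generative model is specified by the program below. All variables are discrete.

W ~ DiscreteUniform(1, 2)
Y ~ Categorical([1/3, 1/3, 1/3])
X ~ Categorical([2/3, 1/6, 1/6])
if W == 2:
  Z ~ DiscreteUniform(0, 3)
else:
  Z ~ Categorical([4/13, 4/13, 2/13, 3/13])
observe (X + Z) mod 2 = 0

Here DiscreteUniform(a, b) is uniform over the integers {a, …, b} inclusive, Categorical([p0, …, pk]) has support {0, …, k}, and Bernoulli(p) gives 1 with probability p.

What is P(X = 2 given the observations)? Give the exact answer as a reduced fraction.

Enumerate traces; 36 have nonzero weight after conditioning:
  (W=1, Y=0, X=0, Z=0) weight 4/117
  (W=1, Y=0, X=0, Z=2) weight 2/117
  (W=1, Y=0, X=1, Z=1) weight 1/117
  (W=1, Y=0, X=1, Z=3) weight 1/156
  (W=1, Y=0, X=2, Z=0) weight 1/117
  (W=1, Y=0, X=2, Z=2) weight 1/234
  (W=1, Y=1, X=0, Z=0) weight 4/117
  (W=1, Y=1, X=0, Z=2) weight 2/117
  … 28 more
Group by X:
  weight(X=0) = 25/78
  weight(X=1) = 9/104
  weight(X=2) = 25/312
Total weight = 25/78 + 9/104 + 25/312 = 19/39
P(X=0 | obs) = 25/78 / 19/39 = 25/38
P(X=1 | obs) = 9/104 / 19/39 = 27/152
P(X=2 | obs) = 25/312 / 19/39 = 25/152

P(X = 2 | obs) = 25/152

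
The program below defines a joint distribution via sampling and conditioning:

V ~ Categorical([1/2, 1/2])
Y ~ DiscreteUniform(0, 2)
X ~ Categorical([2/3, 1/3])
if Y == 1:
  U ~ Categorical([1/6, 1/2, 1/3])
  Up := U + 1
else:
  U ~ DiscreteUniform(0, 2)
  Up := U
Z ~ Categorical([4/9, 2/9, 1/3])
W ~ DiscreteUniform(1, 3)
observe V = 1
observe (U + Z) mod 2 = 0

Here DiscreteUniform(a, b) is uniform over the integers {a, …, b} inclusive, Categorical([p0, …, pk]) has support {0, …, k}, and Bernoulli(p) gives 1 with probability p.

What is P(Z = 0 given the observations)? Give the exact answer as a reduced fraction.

Enumerate traces; 90 have nonzero weight after conditioning:
  (V=1, Y=0, X=0, U=0, Z=0, W=1) weight 4/729
  (V=1, Y=0, X=0, U=0, Z=0, W=2) weight 4/729
  (V=1, Y=0, X=0, U=0, Z=0, W=3) weight 4/729
  (V=1, Y=0, X=0, U=0, Z=2, W=1) weight 1/243
  (V=1, Y=0, X=0, U=0, Z=2, W=2) weight 1/243
  (V=1, Y=0, X=0, U=0, Z=2, W=3) weight 1/243
  (V=1, Y=0, X=0, U=1, Z=1, W=1) weight 2/729
  (V=1, Y=0, X=0, U=1, Z=1, W=2) weight 2/729
  … 82 more
Group by Z:
  weight(Z=0) = 11/81
  weight(Z=1) = 7/162
  weight(Z=2) = 11/108
Total weight = 11/81 + 7/162 + 11/108 = 91/324
P(Z=0 | obs) = 11/81 / 91/324 = 44/91
P(Z=1 | obs) = 7/162 / 91/324 = 2/13
P(Z=2 | obs) = 11/108 / 91/324 = 33/91

P(Z = 0 | obs) = 44/91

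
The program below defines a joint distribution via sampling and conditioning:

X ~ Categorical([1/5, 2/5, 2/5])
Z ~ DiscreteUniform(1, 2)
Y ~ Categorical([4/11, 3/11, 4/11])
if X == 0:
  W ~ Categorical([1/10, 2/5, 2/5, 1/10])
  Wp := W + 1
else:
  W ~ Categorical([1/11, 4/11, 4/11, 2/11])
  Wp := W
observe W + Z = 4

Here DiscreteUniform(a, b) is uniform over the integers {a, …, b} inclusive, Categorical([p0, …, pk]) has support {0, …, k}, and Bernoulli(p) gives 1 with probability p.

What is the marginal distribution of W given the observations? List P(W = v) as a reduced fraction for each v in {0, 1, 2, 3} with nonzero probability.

Enumerate traces; 18 have nonzero weight after conditioning:
  (X=0, Z=1, Y=0, W=3) weight 1/275
  (X=0, Z=1, Y=1, W=3) weight 3/1100
  (X=0, Z=1, Y=2, W=3) weight 1/275
  (X=0, Z=2, Y=0, W=2) weight 4/275
  (X=0, Z=2, Y=1, W=2) weight 3/275
  (X=0, Z=2, Y=2, W=2) weight 4/275
  (X=1, Z=1, Y=0, W=3) weight 8/605
  (X=1, Z=1, Y=1, W=3) weight 6/605
  … 10 more
Group by W:
  weight(W=2) = 51/275
  weight(W=3) = 91/1100
Total weight = 51/275 + 91/1100 = 59/220
P(W=2 | obs) = 51/275 / 59/220 = 204/295
P(W=3 | obs) = 91/1100 / 59/220 = 91/295

P(W=2) = 204/295, P(W=3) = 91/295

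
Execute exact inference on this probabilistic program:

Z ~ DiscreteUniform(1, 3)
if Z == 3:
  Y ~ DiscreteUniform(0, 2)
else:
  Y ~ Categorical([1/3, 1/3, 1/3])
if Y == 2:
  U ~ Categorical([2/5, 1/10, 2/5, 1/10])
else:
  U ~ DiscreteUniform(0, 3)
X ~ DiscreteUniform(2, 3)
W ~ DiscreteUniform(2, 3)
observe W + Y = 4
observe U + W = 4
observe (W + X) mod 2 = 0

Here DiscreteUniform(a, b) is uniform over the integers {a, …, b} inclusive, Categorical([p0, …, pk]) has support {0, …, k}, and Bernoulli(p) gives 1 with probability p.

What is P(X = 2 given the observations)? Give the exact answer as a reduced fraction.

P(X = 2 | obs) = 8/13

Enumerate traces; 6 have nonzero weight after conditioning:
  (Z=1, Y=1, U=1, X=3, W=3) weight 1/144
  (Z=1, Y=2, U=2, X=2, W=2) weight 1/90
  (Z=2, Y=1, U=1, X=3, W=3) weight 1/144
  (Z=2, Y=2, U=2, X=2, W=2) weight 1/90
  (Z=3, Y=1, U=1, X=3, W=3) weight 1/144
  (Z=3, Y=2, U=2, X=2, W=2) weight 1/90
Group by X:
  weight(X=2) = 1/30
  weight(X=3) = 1/48
Total weight = 1/30 + 1/48 = 13/240
P(X=2 | obs) = 1/30 / 13/240 = 8/13
P(X=3 | obs) = 1/48 / 13/240 = 5/13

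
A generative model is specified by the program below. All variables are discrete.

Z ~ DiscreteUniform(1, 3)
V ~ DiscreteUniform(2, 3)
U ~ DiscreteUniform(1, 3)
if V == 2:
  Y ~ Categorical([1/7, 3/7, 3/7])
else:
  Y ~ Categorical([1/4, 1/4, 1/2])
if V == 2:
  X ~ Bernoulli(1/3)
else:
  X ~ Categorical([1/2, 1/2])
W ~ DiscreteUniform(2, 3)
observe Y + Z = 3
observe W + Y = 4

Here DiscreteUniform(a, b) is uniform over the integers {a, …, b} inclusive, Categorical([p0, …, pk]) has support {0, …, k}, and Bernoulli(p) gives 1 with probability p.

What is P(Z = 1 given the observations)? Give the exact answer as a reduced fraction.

P(Z = 1 | obs) = 26/45

Enumerate traces; 24 have nonzero weight after conditioning:
  (Z=1, V=2, U=1, Y=2, X=0, W=2) weight 1/126
  (Z=1, V=2, U=1, Y=2, X=1, W=2) weight 1/252
  (Z=1, V=2, U=2, Y=2, X=0, W=2) weight 1/126
  (Z=1, V=2, U=2, Y=2, X=1, W=2) weight 1/252
  (Z=1, V=2, U=3, Y=2, X=0, W=2) weight 1/126
  (Z=1, V=2, U=3, Y=2, X=1, W=2) weight 1/252
  (Z=1, V=3, U=1, Y=2, X=0, W=2) weight 1/144
  (Z=1, V=3, U=1, Y=2, X=1, W=2) weight 1/144
  (Z=2, V=2, U=1, Y=1, X=0, W=3) weight 1/126
  … 15 more
Group by Z:
  weight(Z=1) = 13/168
  weight(Z=2) = 19/336
Total weight = 13/168 + 19/336 = 15/112
P(Z=1 | obs) = 13/168 / 15/112 = 26/45
P(Z=2 | obs) = 19/336 / 15/112 = 19/45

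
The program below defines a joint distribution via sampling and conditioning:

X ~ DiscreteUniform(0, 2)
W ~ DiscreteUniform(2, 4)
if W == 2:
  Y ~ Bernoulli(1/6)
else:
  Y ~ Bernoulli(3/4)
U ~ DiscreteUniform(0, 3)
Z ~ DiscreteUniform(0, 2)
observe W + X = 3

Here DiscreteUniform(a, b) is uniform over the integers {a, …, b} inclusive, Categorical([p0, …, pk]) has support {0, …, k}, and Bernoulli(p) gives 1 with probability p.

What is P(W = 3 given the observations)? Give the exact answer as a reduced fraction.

P(W = 3 | obs) = 1/2

Enumerate traces; 48 have nonzero weight after conditioning:
  (X=0, W=3, Y=0, U=0, Z=0) weight 1/432
  (X=0, W=3, Y=0, U=0, Z=1) weight 1/432
  (X=0, W=3, Y=0, U=0, Z=2) weight 1/432
  (X=0, W=3, Y=0, U=1, Z=0) weight 1/432
  (X=0, W=3, Y=0, U=1, Z=1) weight 1/432
  (X=0, W=3, Y=0, U=1, Z=2) weight 1/432
  (X=0, W=3, Y=0, U=2, Z=0) weight 1/432
  (X=0, W=3, Y=0, U=2, Z=1) weight 1/432
  (X=1, W=2, Y=0, U=0, Z=0) weight 5/648
  … 39 more
Group by W:
  weight(W=2) = 1/9
  weight(W=3) = 1/9
Total weight = 1/9 + 1/9 = 2/9
P(W=2 | obs) = 1/9 / 2/9 = 1/2
P(W=3 | obs) = 1/9 / 2/9 = 1/2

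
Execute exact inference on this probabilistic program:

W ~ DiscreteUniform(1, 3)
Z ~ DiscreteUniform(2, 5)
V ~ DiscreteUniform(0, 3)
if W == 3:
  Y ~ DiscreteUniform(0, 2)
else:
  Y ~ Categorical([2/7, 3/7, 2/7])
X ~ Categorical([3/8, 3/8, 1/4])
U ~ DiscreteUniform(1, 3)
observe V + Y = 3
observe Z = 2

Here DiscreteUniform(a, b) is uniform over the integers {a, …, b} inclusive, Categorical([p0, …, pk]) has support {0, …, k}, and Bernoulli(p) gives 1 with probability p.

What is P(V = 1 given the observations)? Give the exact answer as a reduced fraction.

Enumerate traces; 81 have nonzero weight after conditioning:
  (W=1, Z=2, V=1, Y=2, X=0, U=1) weight 1/1344
  (W=1, Z=2, V=1, Y=2, X=0, U=2) weight 1/1344
  (W=1, Z=2, V=1, Y=2, X=0, U=3) weight 1/1344
  (W=1, Z=2, V=1, Y=2, X=1, U=1) weight 1/1344
  (W=1, Z=2, V=1, Y=2, X=1, U=2) weight 1/1344
  (W=1, Z=2, V=1, Y=2, X=1, U=3) weight 1/1344
  (W=1, Z=2, V=1, Y=2, X=2, U=1) weight 1/2016
  (W=1, Z=2, V=1, Y=2, X=2, U=2) weight 1/2016
  (W=1, Z=2, V=2, Y=1, X=0, U=1) weight 1/896
  (W=1, Z=2, V=3, Y=0, X=0, U=1) weight 1/1344
  … 71 more
Group by V:
  weight(V=1) = 19/1008
  weight(V=2) = 25/1008
  weight(V=3) = 19/1008
Total weight = 19/1008 + 25/1008 + 19/1008 = 1/16
P(V=1 | obs) = 19/1008 / 1/16 = 19/63
P(V=2 | obs) = 25/1008 / 1/16 = 25/63
P(V=3 | obs) = 19/1008 / 1/16 = 19/63

P(V = 1 | obs) = 19/63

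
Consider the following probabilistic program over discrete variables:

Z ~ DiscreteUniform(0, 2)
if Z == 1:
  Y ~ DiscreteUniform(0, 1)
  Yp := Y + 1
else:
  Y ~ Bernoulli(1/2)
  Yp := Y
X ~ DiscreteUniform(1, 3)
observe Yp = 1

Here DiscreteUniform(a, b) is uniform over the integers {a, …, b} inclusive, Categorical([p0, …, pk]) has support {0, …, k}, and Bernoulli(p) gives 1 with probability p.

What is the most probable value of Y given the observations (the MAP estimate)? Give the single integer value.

argmax_v P(Y = v | obs) = 1

Enumerate traces; 9 have nonzero weight after conditioning:
  (Z=0, Y=1, X=1) weight 1/18
  (Z=0, Y=1, X=2) weight 1/18
  (Z=0, Y=1, X=3) weight 1/18
  (Z=1, Y=0, X=1) weight 1/18
  (Z=1, Y=0, X=2) weight 1/18
  (Z=1, Y=0, X=3) weight 1/18
  (Z=2, Y=1, X=1) weight 1/18
  (Z=2, Y=1, X=2) weight 1/18
  … 1 more
Group by Y:
  weight(Y=0) = 1/6
  weight(Y=1) = 1/3
Total weight = 1/6 + 1/3 = 1/2
P(Y=0 | obs) = 1/6 / 1/2 = 1/3
P(Y=1 | obs) = 1/3 / 1/2 = 2/3
argmax = 1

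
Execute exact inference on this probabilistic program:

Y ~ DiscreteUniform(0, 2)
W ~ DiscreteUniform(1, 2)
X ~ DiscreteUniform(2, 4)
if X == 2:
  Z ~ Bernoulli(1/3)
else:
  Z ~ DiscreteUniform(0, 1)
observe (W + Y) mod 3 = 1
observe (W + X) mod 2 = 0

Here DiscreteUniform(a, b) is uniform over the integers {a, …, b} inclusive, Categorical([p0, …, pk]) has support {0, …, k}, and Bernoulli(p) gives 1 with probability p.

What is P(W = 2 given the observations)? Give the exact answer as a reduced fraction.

P(W = 2 | obs) = 2/3

Enumerate traces; 6 have nonzero weight after conditioning:
  (Y=0, W=1, X=3, Z=0) weight 1/36
  (Y=0, W=1, X=3, Z=1) weight 1/36
  (Y=2, W=2, X=2, Z=0) weight 1/27
  (Y=2, W=2, X=2, Z=1) weight 1/54
  (Y=2, W=2, X=4, Z=0) weight 1/36
  (Y=2, W=2, X=4, Z=1) weight 1/36
Group by W:
  weight(W=1) = 1/18
  weight(W=2) = 1/9
Total weight = 1/18 + 1/9 = 1/6
P(W=1 | obs) = 1/18 / 1/6 = 1/3
P(W=2 | obs) = 1/9 / 1/6 = 2/3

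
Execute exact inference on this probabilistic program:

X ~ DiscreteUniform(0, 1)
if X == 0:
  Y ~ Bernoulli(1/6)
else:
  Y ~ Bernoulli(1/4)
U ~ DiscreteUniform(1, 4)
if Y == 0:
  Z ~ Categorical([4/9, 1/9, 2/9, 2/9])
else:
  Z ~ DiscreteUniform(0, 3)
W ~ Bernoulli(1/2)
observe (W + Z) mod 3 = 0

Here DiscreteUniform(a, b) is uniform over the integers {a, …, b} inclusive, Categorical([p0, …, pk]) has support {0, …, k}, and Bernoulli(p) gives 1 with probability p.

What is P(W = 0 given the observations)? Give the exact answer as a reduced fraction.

Enumerate traces; 48 have nonzero weight after conditioning:
  (X=0, Y=0, U=1, Z=0, W=0) weight 5/216
  (X=0, Y=0, U=1, Z=2, W=1) weight 5/432
  (X=0, Y=0, U=1, Z=3, W=0) weight 5/432
  (X=0, Y=0, U=2, Z=0, W=0) weight 5/216
  (X=0, Y=0, U=2, Z=2, W=1) weight 5/432
  (X=0, Y=0, U=2, Z=3, W=0) weight 5/432
  (X=0, Y=0, U=3, Z=0, W=0) weight 5/216
  (X=0, Y=0, U=3, Z=2, W=1) weight 5/432
  … 40 more
Group by W:
  weight(W=0) = 91/288
  weight(W=1) = 197/1728
Total weight = 91/288 + 197/1728 = 743/1728
P(W=0 | obs) = 91/288 / 743/1728 = 546/743
P(W=1 | obs) = 197/1728 / 743/1728 = 197/743

P(W = 0 | obs) = 546/743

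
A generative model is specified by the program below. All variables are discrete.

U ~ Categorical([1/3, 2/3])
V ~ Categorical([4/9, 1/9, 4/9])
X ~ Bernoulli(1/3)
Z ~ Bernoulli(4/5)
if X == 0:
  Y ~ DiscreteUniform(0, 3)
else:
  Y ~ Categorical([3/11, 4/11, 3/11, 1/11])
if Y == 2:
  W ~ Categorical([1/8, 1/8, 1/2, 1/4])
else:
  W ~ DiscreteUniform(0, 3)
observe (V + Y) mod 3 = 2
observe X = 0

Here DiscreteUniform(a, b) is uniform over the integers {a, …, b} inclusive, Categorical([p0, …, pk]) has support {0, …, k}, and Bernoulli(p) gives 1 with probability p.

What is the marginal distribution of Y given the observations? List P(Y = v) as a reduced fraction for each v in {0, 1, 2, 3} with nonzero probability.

P(Y=0) = 4/13, P(Y=1) = 1/13, P(Y=2) = 4/13, P(Y=3) = 4/13

Enumerate traces; 64 have nonzero weight after conditioning:
  (U=0, V=0, X=0, Z=0, Y=2, W=0) weight 1/1620
  (U=0, V=0, X=0, Z=0, Y=2, W=1) weight 1/1620
  (U=0, V=0, X=0, Z=0, Y=2, W=2) weight 1/405
  (U=0, V=0, X=0, Z=0, Y=2, W=3) weight 1/810
  (U=0, V=0, X=0, Z=1, Y=2, W=0) weight 1/405
  (U=0, V=0, X=0, Z=1, Y=2, W=1) weight 1/405
  (U=0, V=0, X=0, Z=1, Y=2, W=2) weight 4/405
  (U=0, V=0, X=0, Z=1, Y=2, W=3) weight 2/405
  (U=0, V=1, X=0, Z=0, Y=1, W=0) weight 1/3240
  (U=0, V=2, X=0, Z=0, Y=0, W=0) weight 1/810
  … 54 more
Group by Y:
  weight(Y=0) = 2/27
  weight(Y=1) = 1/54
  weight(Y=2) = 2/27
  weight(Y=3) = 2/27
Total weight = 2/27 + 1/54 + 2/27 + 2/27 = 13/54
P(Y=0 | obs) = 2/27 / 13/54 = 4/13
P(Y=1 | obs) = 1/54 / 13/54 = 1/13
P(Y=2 | obs) = 2/27 / 13/54 = 4/13
P(Y=3 | obs) = 2/27 / 13/54 = 4/13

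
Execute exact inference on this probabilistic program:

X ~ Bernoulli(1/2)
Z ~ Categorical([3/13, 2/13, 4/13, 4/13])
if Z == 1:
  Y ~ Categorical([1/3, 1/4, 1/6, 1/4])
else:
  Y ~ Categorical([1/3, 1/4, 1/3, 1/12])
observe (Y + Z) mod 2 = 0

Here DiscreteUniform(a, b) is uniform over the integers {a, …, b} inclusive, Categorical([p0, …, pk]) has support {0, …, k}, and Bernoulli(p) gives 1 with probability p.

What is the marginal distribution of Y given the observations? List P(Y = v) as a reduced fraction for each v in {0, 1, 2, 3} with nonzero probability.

Enumerate traces; 16 have nonzero weight after conditioning:
  (X=0, Z=0, Y=0) weight 1/26
  (X=0, Z=0, Y=2) weight 1/26
  (X=0, Z=1, Y=1) weight 1/52
  (X=0, Z=1, Y=3) weight 1/52
  (X=0, Z=2, Y=0) weight 2/39
  (X=0, Z=2, Y=2) weight 2/39
  (X=0, Z=3, Y=1) weight 1/26
  (X=0, Z=3, Y=3) weight 1/78
  … 8 more
Group by Y:
  weight(Y=0) = 7/39
  weight(Y=1) = 3/26
  weight(Y=2) = 7/39
  weight(Y=3) = 5/78
Total weight = 7/39 + 3/26 + 7/39 + 5/78 = 7/13
P(Y=0 | obs) = 7/39 / 7/13 = 1/3
P(Y=1 | obs) = 3/26 / 7/13 = 3/14
P(Y=2 | obs) = 7/39 / 7/13 = 1/3
P(Y=3 | obs) = 5/78 / 7/13 = 5/42

P(Y=0) = 1/3, P(Y=1) = 3/14, P(Y=2) = 1/3, P(Y=3) = 5/42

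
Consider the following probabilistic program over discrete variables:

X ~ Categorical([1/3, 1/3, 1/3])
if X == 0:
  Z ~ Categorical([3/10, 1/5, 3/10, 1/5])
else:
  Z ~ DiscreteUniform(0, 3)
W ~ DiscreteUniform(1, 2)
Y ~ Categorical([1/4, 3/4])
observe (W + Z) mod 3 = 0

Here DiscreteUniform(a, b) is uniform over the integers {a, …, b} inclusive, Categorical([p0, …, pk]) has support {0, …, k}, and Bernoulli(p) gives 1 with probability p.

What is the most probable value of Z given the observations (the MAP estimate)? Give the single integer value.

Enumerate traces; 12 have nonzero weight after conditioning:
  (X=0, Z=1, W=2, Y=0) weight 1/120
  (X=0, Z=1, W=2, Y=1) weight 1/40
  (X=0, Z=2, W=1, Y=0) weight 1/80
  (X=0, Z=2, W=1, Y=1) weight 3/80
  (X=1, Z=1, W=2, Y=0) weight 1/96
  (X=1, Z=1, W=2, Y=1) weight 1/32
  (X=1, Z=2, W=1, Y=0) weight 1/96
  (X=1, Z=2, W=1, Y=1) weight 1/32
  … 4 more
Group by Z:
  weight(Z=1) = 7/60
  weight(Z=2) = 2/15
Total weight = 7/60 + 2/15 = 1/4
P(Z=1 | obs) = 7/60 / 1/4 = 7/15
P(Z=2 | obs) = 2/15 / 1/4 = 8/15
argmax = 2

argmax_v P(Z = v | obs) = 2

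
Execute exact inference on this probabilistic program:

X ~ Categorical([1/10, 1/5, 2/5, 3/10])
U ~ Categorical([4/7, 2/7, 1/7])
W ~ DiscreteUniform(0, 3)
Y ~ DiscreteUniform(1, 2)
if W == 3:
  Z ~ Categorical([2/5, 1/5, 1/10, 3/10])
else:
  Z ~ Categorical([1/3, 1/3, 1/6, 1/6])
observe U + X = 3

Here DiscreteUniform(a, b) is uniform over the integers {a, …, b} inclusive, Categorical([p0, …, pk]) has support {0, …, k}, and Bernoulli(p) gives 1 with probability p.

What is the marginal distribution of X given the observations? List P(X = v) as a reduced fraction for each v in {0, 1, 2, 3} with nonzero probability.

P(X=1) = 1/11, P(X=2) = 4/11, P(X=3) = 6/11

Enumerate traces; 96 have nonzero weight after conditioning:
  (X=1, U=2, W=0, Y=1, Z=0) weight 1/840
  (X=1, U=2, W=0, Y=1, Z=1) weight 1/840
  (X=1, U=2, W=0, Y=1, Z=2) weight 1/1680
  (X=1, U=2, W=0, Y=1, Z=3) weight 1/1680
  (X=1, U=2, W=0, Y=2, Z=0) weight 1/840
  (X=1, U=2, W=0, Y=2, Z=1) weight 1/840
  (X=1, U=2, W=0, Y=2, Z=2) weight 1/1680
  (X=1, U=2, W=0, Y=2, Z=3) weight 1/1680
  (X=2, U=1, W=0, Y=1, Z=0) weight 1/210
  (X=3, U=0, W=0, Y=1, Z=0) weight 1/140
  … 86 more
Group by X:
  weight(X=1) = 1/35
  weight(X=2) = 4/35
  weight(X=3) = 6/35
Total weight = 1/35 + 4/35 + 6/35 = 11/35
P(X=1 | obs) = 1/35 / 11/35 = 1/11
P(X=2 | obs) = 4/35 / 11/35 = 4/11
P(X=3 | obs) = 6/35 / 11/35 = 6/11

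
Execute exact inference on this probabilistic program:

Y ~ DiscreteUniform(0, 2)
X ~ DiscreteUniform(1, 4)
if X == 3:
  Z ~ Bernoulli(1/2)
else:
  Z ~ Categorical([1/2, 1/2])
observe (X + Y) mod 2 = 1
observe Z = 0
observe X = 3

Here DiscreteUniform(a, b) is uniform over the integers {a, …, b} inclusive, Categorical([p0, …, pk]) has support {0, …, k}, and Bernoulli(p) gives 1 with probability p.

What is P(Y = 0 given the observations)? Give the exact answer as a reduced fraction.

Enumerate traces; 2 have nonzero weight after conditioning:
  (Y=0, X=3, Z=0) weight 1/24
  (Y=2, X=3, Z=0) weight 1/24
Group by Y:
  weight(Y=0) = 1/24
  weight(Y=2) = 1/24
Total weight = 1/24 + 1/24 = 1/12
P(Y=0 | obs) = 1/24 / 1/12 = 1/2
P(Y=2 | obs) = 1/24 / 1/12 = 1/2

P(Y = 0 | obs) = 1/2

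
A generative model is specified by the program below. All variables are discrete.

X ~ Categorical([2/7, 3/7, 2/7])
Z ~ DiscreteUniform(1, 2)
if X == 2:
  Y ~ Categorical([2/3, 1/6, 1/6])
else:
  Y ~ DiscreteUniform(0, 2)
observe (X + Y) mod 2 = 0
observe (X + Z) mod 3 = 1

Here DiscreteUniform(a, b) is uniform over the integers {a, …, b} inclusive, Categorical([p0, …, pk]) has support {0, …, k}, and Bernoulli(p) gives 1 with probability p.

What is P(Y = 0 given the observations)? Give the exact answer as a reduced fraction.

P(Y = 0 | obs) = 2/3

Enumerate traces; 4 have nonzero weight after conditioning:
  (X=0, Z=1, Y=0) weight 1/21
  (X=0, Z=1, Y=2) weight 1/21
  (X=2, Z=2, Y=0) weight 2/21
  (X=2, Z=2, Y=2) weight 1/42
Group by Y:
  weight(Y=0) = 1/7
  weight(Y=2) = 1/14
Total weight = 1/7 + 1/14 = 3/14
P(Y=0 | obs) = 1/7 / 3/14 = 2/3
P(Y=2 | obs) = 1/14 / 3/14 = 1/3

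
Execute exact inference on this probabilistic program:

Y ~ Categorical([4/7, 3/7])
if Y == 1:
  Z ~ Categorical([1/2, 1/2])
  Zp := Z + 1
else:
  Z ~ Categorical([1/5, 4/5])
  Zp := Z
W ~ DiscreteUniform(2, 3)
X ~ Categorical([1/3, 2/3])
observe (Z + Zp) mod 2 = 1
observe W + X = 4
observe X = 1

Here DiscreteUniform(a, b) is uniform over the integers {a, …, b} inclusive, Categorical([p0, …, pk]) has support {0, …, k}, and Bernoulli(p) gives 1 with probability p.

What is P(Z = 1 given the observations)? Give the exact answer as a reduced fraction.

P(Z = 1 | obs) = 1/2

Enumerate traces; 2 have nonzero weight after conditioning:
  (Y=1, Z=0, W=3, X=1) weight 1/14
  (Y=1, Z=1, W=3, X=1) weight 1/14
Group by Z:
  weight(Z=0) = 1/14
  weight(Z=1) = 1/14
Total weight = 1/14 + 1/14 = 1/7
P(Z=0 | obs) = 1/14 / 1/7 = 1/2
P(Z=1 | obs) = 1/14 / 1/7 = 1/2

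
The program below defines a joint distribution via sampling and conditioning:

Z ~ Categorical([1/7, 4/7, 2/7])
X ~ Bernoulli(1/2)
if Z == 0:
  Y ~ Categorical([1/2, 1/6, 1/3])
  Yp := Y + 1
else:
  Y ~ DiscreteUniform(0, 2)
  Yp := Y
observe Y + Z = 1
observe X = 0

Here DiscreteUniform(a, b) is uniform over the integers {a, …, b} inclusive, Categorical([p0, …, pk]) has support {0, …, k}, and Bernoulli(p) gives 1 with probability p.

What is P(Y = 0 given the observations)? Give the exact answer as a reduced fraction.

Enumerate traces; 2 have nonzero weight after conditioning:
  (Z=0, X=0, Y=1) weight 1/84
  (Z=1, X=0, Y=0) weight 2/21
Group by Y:
  weight(Y=0) = 2/21
  weight(Y=1) = 1/84
Total weight = 2/21 + 1/84 = 3/28
P(Y=0 | obs) = 2/21 / 3/28 = 8/9
P(Y=1 | obs) = 1/84 / 3/28 = 1/9

P(Y = 0 | obs) = 8/9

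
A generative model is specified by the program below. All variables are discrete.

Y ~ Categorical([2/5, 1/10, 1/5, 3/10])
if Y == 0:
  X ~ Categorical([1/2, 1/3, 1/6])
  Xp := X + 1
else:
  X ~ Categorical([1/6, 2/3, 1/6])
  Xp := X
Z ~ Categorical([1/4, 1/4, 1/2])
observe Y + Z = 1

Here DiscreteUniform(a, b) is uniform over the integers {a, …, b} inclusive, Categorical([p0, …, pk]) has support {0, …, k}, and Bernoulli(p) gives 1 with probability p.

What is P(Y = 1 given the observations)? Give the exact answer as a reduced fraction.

Enumerate traces; 6 have nonzero weight after conditioning:
  (Y=0, X=0, Z=1) weight 1/20
  (Y=0, X=1, Z=1) weight 1/30
  (Y=0, X=2, Z=1) weight 1/60
  (Y=1, X=0, Z=0) weight 1/240
  (Y=1, X=1, Z=0) weight 1/60
  (Y=1, X=2, Z=0) weight 1/240
Group by Y:
  weight(Y=0) = 1/10
  weight(Y=1) = 1/40
Total weight = 1/10 + 1/40 = 1/8
P(Y=0 | obs) = 1/10 / 1/8 = 4/5
P(Y=1 | obs) = 1/40 / 1/8 = 1/5

P(Y = 1 | obs) = 1/5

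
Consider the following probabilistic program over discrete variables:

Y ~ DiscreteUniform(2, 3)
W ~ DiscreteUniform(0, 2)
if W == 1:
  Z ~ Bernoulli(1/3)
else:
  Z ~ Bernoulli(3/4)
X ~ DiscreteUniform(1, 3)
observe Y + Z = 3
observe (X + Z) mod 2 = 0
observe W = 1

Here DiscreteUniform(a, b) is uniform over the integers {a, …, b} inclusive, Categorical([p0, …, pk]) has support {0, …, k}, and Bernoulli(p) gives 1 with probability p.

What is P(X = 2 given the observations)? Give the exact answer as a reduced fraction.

Enumerate traces; 3 have nonzero weight after conditioning:
  (Y=2, W=1, Z=1, X=1) weight 1/54
  (Y=2, W=1, Z=1, X=3) weight 1/54
  (Y=3, W=1, Z=0, X=2) weight 1/27
Group by X:
  weight(X=1) = 1/54
  weight(X=2) = 1/27
  weight(X=3) = 1/54
Total weight = 1/54 + 1/27 + 1/54 = 2/27
P(X=1 | obs) = 1/54 / 2/27 = 1/4
P(X=2 | obs) = 1/27 / 2/27 = 1/2
P(X=3 | obs) = 1/54 / 2/27 = 1/4

P(X = 2 | obs) = 1/2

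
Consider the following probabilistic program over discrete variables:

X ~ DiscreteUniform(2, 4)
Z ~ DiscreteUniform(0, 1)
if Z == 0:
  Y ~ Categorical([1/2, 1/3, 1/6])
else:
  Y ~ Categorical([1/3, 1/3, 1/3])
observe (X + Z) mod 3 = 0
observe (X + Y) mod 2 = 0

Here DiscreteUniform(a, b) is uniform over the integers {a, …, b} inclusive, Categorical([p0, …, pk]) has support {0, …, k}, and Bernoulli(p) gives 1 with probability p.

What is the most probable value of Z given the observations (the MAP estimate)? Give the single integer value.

argmax_v P(Z = v | obs) = 1

Enumerate traces; 3 have nonzero weight after conditioning:
  (X=2, Z=1, Y=0) weight 1/18
  (X=2, Z=1, Y=2) weight 1/18
  (X=3, Z=0, Y=1) weight 1/18
Group by Z:
  weight(Z=0) = 1/18
  weight(Z=1) = 1/9
Total weight = 1/18 + 1/9 = 1/6
P(Z=0 | obs) = 1/18 / 1/6 = 1/3
P(Z=1 | obs) = 1/9 / 1/6 = 2/3
argmax = 1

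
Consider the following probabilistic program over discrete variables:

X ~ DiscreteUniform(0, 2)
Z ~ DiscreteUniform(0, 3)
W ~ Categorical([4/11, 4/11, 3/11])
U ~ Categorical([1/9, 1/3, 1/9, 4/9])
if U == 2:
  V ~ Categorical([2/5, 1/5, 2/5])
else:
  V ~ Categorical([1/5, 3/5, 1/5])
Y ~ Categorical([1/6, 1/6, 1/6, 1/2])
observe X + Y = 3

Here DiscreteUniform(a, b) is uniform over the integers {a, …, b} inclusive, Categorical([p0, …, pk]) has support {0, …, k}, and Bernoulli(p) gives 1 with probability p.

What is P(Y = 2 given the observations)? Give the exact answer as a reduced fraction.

P(Y = 2 | obs) = 1/5

Enumerate traces; 432 have nonzero weight after conditioning:
  (X=0, Z=0, W=0, U=0, V=0, Y=3) weight 1/2970
  (X=0, Z=0, W=0, U=0, V=1, Y=3) weight 1/990
  (X=0, Z=0, W=0, U=0, V=2, Y=3) weight 1/2970
  (X=0, Z=0, W=0, U=1, V=0, Y=3) weight 1/990
  (X=0, Z=0, W=0, U=1, V=1, Y=3) weight 1/330
  (X=0, Z=0, W=0, U=1, V=2, Y=3) weight 1/990
  (X=0, Z=0, W=0, U=2, V=0, Y=3) weight 1/1485
  (X=0, Z=0, W=0, U=2, V=1, Y=3) weight 1/2970
  (X=1, Z=0, W=0, U=0, V=0, Y=2) weight 1/8910
  (X=2, Z=0, W=0, U=0, V=0, Y=1) weight 1/8910
  … 422 more
Group by Y:
  weight(Y=1) = 1/18
  weight(Y=2) = 1/18
  weight(Y=3) = 1/6
Total weight = 1/18 + 1/18 + 1/6 = 5/18
P(Y=1 | obs) = 1/18 / 5/18 = 1/5
P(Y=2 | obs) = 1/18 / 5/18 = 1/5
P(Y=3 | obs) = 1/6 / 5/18 = 3/5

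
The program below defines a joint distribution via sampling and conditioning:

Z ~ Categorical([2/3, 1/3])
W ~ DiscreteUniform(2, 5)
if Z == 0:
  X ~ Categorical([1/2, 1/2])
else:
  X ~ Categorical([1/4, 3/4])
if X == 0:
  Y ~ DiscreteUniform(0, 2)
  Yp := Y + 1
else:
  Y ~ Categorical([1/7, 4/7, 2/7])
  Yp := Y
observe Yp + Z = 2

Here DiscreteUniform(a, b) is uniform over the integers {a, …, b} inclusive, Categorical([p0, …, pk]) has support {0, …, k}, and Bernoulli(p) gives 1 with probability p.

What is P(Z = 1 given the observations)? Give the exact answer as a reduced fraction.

P(Z = 1 | obs) = 43/95

Enumerate traces; 16 have nonzero weight after conditioning:
  (Z=0, W=2, X=0, Y=1) weight 1/36
  (Z=0, W=2, X=1, Y=2) weight 1/42
  (Z=0, W=3, X=0, Y=1) weight 1/36
  (Z=0, W=3, X=1, Y=2) weight 1/42
  (Z=0, W=4, X=0, Y=1) weight 1/36
  (Z=0, W=4, X=1, Y=2) weight 1/42
  (Z=0, W=5, X=0, Y=1) weight 1/36
  (Z=0, W=5, X=1, Y=2) weight 1/42
  (Z=1, W=2, X=0, Y=0) weight 1/144
  … 7 more
Group by Z:
  weight(Z=0) = 13/63
  weight(Z=1) = 43/252
Total weight = 13/63 + 43/252 = 95/252
P(Z=0 | obs) = 13/63 / 95/252 = 52/95
P(Z=1 | obs) = 43/252 / 95/252 = 43/95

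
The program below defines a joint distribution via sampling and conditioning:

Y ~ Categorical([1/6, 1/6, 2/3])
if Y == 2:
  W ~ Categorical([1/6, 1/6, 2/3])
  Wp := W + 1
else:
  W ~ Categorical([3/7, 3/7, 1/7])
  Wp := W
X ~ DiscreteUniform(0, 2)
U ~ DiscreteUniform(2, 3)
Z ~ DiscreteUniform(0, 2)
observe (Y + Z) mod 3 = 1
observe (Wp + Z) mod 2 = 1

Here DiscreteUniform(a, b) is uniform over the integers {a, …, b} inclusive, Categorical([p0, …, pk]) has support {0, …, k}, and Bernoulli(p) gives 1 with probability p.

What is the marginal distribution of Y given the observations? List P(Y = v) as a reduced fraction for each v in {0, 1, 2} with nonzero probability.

Enumerate traces; 30 have nonzero weight after conditioning:
  (Y=0, W=0, X=0, U=2, Z=1) weight 1/252
  (Y=0, W=0, X=0, U=3, Z=1) weight 1/252
  (Y=0, W=0, X=1, U=2, Z=1) weight 1/252
  (Y=0, W=0, X=1, U=3, Z=1) weight 1/252
  (Y=0, W=0, X=2, U=2, Z=1) weight 1/252
  (Y=0, W=0, X=2, U=3, Z=1) weight 1/252
  (Y=0, W=2, X=0, U=2, Z=1) weight 1/756
  (Y=0, W=2, X=0, U=3, Z=1) weight 1/756
  (Y=1, W=1, X=0, U=2, Z=0) weight 1/252
  (Y=2, W=0, X=0, U=2, Z=2) weight 1/162
  … 20 more
Group by Y:
  weight(Y=0) = 2/63
  weight(Y=1) = 1/42
  weight(Y=2) = 5/27
Total weight = 2/63 + 1/42 + 5/27 = 13/54
P(Y=0 | obs) = 2/63 / 13/54 = 12/91
P(Y=1 | obs) = 1/42 / 13/54 = 9/91
P(Y=2 | obs) = 5/27 / 13/54 = 10/13

P(Y=0) = 12/91, P(Y=1) = 9/91, P(Y=2) = 10/13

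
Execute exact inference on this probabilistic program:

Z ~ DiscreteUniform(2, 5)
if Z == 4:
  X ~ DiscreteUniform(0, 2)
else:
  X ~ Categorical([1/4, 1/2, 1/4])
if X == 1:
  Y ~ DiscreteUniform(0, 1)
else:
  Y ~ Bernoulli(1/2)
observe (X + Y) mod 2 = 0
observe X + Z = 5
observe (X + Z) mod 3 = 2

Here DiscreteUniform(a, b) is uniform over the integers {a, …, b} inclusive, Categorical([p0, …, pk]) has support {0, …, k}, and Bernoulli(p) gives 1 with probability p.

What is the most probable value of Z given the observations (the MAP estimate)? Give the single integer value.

argmax_v P(Z = v | obs) = 4

Enumerate traces; 3 have nonzero weight after conditioning:
  (Z=3, X=2, Y=0) weight 1/32
  (Z=4, X=1, Y=1) weight 1/24
  (Z=5, X=0, Y=0) weight 1/32
Group by Z:
  weight(Z=3) = 1/32
  weight(Z=4) = 1/24
  weight(Z=5) = 1/32
Total weight = 1/32 + 1/24 + 1/32 = 5/48
P(Z=3 | obs) = 1/32 / 5/48 = 3/10
P(Z=4 | obs) = 1/24 / 5/48 = 2/5
P(Z=5 | obs) = 1/32 / 5/48 = 3/10
argmax = 4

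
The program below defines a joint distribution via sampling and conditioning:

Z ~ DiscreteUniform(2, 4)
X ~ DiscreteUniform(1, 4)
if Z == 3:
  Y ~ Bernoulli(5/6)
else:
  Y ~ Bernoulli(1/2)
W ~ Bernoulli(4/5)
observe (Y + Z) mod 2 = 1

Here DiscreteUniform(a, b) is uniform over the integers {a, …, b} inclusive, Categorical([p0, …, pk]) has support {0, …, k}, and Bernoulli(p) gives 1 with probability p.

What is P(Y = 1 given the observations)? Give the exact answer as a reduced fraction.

Enumerate traces; 24 have nonzero weight after conditioning:
  (Z=2, X=1, Y=1, W=0) weight 1/120
  (Z=2, X=1, Y=1, W=1) weight 1/30
  (Z=2, X=2, Y=1, W=0) weight 1/120
  (Z=2, X=2, Y=1, W=1) weight 1/30
  (Z=2, X=3, Y=1, W=0) weight 1/120
  (Z=2, X=3, Y=1, W=1) weight 1/30
  (Z=2, X=4, Y=1, W=0) weight 1/120
  (Z=2, X=4, Y=1, W=1) weight 1/30
  (Z=3, X=1, Y=0, W=0) weight 1/360
  … 15 more
Group by Y:
  weight(Y=0) = 1/18
  weight(Y=1) = 1/3
Total weight = 1/18 + 1/3 = 7/18
P(Y=0 | obs) = 1/18 / 7/18 = 1/7
P(Y=1 | obs) = 1/3 / 7/18 = 6/7

P(Y = 1 | obs) = 6/7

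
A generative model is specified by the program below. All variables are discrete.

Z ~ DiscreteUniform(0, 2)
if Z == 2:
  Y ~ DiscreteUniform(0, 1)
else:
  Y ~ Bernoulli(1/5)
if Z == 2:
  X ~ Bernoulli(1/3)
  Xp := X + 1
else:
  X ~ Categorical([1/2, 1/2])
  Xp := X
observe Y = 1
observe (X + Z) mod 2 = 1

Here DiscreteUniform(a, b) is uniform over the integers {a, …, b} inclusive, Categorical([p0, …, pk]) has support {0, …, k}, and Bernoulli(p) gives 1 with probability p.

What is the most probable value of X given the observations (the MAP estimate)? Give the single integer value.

Enumerate traces; 3 have nonzero weight after conditioning:
  (Z=0, Y=1, X=1) weight 1/30
  (Z=1, Y=1, X=0) weight 1/30
  (Z=2, Y=1, X=1) weight 1/18
Group by X:
  weight(X=0) = 1/30
  weight(X=1) = 4/45
Total weight = 1/30 + 4/45 = 11/90
P(X=0 | obs) = 1/30 / 11/90 = 3/11
P(X=1 | obs) = 4/45 / 11/90 = 8/11
argmax = 1

argmax_v P(X = v | obs) = 1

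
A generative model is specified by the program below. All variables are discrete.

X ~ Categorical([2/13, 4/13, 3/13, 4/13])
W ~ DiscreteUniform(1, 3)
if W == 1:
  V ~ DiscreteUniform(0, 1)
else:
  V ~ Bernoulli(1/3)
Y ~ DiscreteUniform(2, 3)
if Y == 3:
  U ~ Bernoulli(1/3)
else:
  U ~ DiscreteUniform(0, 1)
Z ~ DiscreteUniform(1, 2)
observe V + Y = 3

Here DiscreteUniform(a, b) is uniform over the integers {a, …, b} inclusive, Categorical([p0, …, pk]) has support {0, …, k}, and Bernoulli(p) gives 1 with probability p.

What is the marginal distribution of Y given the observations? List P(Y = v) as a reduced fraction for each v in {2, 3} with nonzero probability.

Enumerate traces; 96 have nonzero weight after conditioning:
  (X=0, W=1, V=0, Y=3, U=0, Z=1) weight 1/234
  (X=0, W=1, V=0, Y=3, U=0, Z=2) weight 1/234
  (X=0, W=1, V=0, Y=3, U=1, Z=1) weight 1/468
  (X=0, W=1, V=0, Y=3, U=1, Z=2) weight 1/468
  (X=0, W=1, V=1, Y=2, U=0, Z=1) weight 1/312
  (X=0, W=1, V=1, Y=2, U=0, Z=2) weight 1/312
  (X=0, W=1, V=1, Y=2, U=1, Z=1) weight 1/312
  (X=0, W=1, V=1, Y=2, U=1, Z=2) weight 1/312
  … 88 more
Group by Y:
  weight(Y=2) = 7/36
  weight(Y=3) = 11/36
Total weight = 7/36 + 11/36 = 1/2
P(Y=2 | obs) = 7/36 / 1/2 = 7/18
P(Y=3 | obs) = 11/36 / 1/2 = 11/18

P(Y=2) = 7/18, P(Y=3) = 11/18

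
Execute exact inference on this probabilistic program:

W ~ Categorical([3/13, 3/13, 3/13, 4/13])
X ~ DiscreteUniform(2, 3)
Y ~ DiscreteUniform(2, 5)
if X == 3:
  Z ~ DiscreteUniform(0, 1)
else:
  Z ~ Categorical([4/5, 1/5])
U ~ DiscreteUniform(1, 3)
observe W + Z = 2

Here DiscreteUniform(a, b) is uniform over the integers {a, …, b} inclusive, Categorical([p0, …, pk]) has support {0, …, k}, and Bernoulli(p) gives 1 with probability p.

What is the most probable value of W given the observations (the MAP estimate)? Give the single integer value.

Enumerate traces; 48 have nonzero weight after conditioning:
  (W=1, X=2, Y=2, Z=1, U=1) weight 1/520
  (W=1, X=2, Y=2, Z=1, U=2) weight 1/520
  (W=1, X=2, Y=2, Z=1, U=3) weight 1/520
  (W=1, X=2, Y=3, Z=1, U=1) weight 1/520
  (W=1, X=2, Y=3, Z=1, U=2) weight 1/520
  (W=1, X=2, Y=3, Z=1, U=3) weight 1/520
  (W=1, X=2, Y=4, Z=1, U=1) weight 1/520
  (W=1, X=2, Y=4, Z=1, U=2) weight 1/520
  (W=2, X=2, Y=2, Z=0, U=1) weight 1/130
  … 39 more
Group by W:
  weight(W=1) = 21/260
  weight(W=2) = 3/20
Total weight = 21/260 + 3/20 = 3/13
P(W=1 | obs) = 21/260 / 3/13 = 7/20
P(W=2 | obs) = 3/20 / 3/13 = 13/20
argmax = 2

argmax_v P(W = v | obs) = 2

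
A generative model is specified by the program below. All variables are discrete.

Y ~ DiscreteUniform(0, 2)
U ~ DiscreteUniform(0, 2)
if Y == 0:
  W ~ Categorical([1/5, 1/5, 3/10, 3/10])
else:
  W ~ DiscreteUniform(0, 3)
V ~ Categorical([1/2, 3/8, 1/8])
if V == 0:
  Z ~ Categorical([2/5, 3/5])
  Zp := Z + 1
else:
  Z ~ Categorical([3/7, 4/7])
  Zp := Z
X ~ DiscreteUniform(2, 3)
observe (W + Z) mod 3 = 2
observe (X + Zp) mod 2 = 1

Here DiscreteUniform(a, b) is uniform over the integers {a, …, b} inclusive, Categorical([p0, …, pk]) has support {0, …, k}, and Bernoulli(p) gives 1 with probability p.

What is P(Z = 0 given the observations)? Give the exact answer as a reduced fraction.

P(Z = 0 | obs) = 232/519

Enumerate traces; 54 have nonzero weight after conditioning:
  (Y=0, U=0, W=1, V=0, Z=1, X=3) weight 1/300
  (Y=0, U=0, W=1, V=1, Z=1, X=2) weight 1/420
  (Y=0, U=0, W=1, V=2, Z=1, X=2) weight 1/1260
  (Y=0, U=0, W=2, V=0, Z=0, X=2) weight 1/300
  (Y=0, U=0, W=2, V=1, Z=0, X=3) weight 3/1120
  (Y=0, U=0, W=2, V=2, Z=0, X=3) weight 1/1120
  (Y=0, U=1, W=1, V=0, Z=1, X=3) weight 1/300
  (Y=0, U=1, W=1, V=1, Z=1, X=2) weight 1/420
  … 46 more
Group by Z:
  weight(Z=0) = 29/525
  weight(Z=1) = 41/600
Total weight = 29/525 + 41/600 = 173/1400
P(Z=0 | obs) = 29/525 / 173/1400 = 232/519
P(Z=1 | obs) = 41/600 / 173/1400 = 287/519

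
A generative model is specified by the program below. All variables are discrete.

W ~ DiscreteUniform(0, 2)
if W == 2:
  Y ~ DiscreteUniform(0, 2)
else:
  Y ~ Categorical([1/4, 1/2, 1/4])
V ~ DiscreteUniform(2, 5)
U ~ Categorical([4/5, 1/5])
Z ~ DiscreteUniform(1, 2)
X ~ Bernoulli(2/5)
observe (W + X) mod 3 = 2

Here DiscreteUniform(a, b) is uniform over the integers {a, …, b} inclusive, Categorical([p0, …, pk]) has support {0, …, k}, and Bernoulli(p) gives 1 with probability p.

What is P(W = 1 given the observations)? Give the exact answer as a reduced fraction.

Enumerate traces; 96 have nonzero weight after conditioning:
  (W=1, Y=0, V=2, U=0, Z=1, X=1) weight 1/300
  (W=1, Y=0, V=2, U=0, Z=2, X=1) weight 1/300
  (W=1, Y=0, V=2, U=1, Z=1, X=1) weight 1/1200
  (W=1, Y=0, V=2, U=1, Z=2, X=1) weight 1/1200
  (W=1, Y=0, V=3, U=0, Z=1, X=1) weight 1/300
  (W=1, Y=0, V=3, U=0, Z=2, X=1) weight 1/300
  (W=1, Y=0, V=3, U=1, Z=1, X=1) weight 1/1200
  (W=1, Y=0, V=3, U=1, Z=2, X=1) weight 1/1200
  (W=2, Y=0, V=2, U=0, Z=1, X=0) weight 1/150
  … 87 more
Group by W:
  weight(W=1) = 2/15
  weight(W=2) = 1/5
Total weight = 2/15 + 1/5 = 1/3
P(W=1 | obs) = 2/15 / 1/3 = 2/5
P(W=2 | obs) = 1/5 / 1/3 = 3/5

P(W = 1 | obs) = 2/5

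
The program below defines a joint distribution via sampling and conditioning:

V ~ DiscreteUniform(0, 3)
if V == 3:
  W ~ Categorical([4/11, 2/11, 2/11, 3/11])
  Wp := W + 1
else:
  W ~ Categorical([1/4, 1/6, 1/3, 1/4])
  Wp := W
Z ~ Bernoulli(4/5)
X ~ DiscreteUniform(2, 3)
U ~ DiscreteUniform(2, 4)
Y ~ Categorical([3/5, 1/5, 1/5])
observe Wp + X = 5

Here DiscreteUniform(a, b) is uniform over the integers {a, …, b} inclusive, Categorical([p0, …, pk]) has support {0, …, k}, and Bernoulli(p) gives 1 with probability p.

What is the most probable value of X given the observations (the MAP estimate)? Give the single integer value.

Enumerate traces; 144 have nonzero weight after conditioning:
  (V=0, W=2, Z=0, X=3, U=2, Y=0) weight 1/600
  (V=0, W=2, Z=0, X=3, U=2, Y=1) weight 1/1800
  (V=0, W=2, Z=0, X=3, U=2, Y=2) weight 1/1800
  (V=0, W=2, Z=0, X=3, U=3, Y=0) weight 1/600
  (V=0, W=2, Z=0, X=3, U=3, Y=1) weight 1/1800
  (V=0, W=2, Z=0, X=3, U=3, Y=2) weight 1/1800
  (V=0, W=2, Z=0, X=3, U=4, Y=0) weight 1/600
  (V=0, W=2, Z=0, X=3, U=4, Y=1) weight 1/1800
  (V=0, W=3, Z=0, X=2, U=2, Y=0) weight 1/800
  … 135 more
Group by X:
  weight(X=2) = 41/352
  weight(X=3) = 13/88
Total weight = 41/352 + 13/88 = 93/352
P(X=2 | obs) = 41/352 / 93/352 = 41/93
P(X=3 | obs) = 13/88 / 93/352 = 52/93
argmax = 3

argmax_v P(X = v | obs) = 3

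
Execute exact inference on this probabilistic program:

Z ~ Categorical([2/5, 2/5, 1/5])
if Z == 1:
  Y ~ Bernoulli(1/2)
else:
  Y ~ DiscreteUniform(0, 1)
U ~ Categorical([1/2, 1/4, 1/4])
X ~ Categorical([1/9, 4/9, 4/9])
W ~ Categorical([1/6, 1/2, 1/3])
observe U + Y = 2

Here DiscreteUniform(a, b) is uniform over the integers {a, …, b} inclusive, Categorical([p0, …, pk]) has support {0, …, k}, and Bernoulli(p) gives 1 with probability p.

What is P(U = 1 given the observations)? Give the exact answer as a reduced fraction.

Enumerate traces; 54 have nonzero weight after conditioning:
  (Z=0, Y=0, U=2, X=0, W=0) weight 1/1080
  (Z=0, Y=0, U=2, X=0, W=1) weight 1/360
  (Z=0, Y=0, U=2, X=0, W=2) weight 1/540
  (Z=0, Y=0, U=2, X=1, W=0) weight 1/270
  (Z=0, Y=0, U=2, X=1, W=1) weight 1/90
  (Z=0, Y=0, U=2, X=1, W=2) weight 1/135
  (Z=0, Y=0, U=2, X=2, W=0) weight 1/270
  (Z=0, Y=0, U=2, X=2, W=1) weight 1/90
  (Z=0, Y=1, U=1, X=0, W=0) weight 1/1080
  … 45 more
Group by U:
  weight(U=1) = 1/8
  weight(U=2) = 1/8
Total weight = 1/8 + 1/8 = 1/4
P(U=1 | obs) = 1/8 / 1/4 = 1/2
P(U=2 | obs) = 1/8 / 1/4 = 1/2

P(U = 1 | obs) = 1/2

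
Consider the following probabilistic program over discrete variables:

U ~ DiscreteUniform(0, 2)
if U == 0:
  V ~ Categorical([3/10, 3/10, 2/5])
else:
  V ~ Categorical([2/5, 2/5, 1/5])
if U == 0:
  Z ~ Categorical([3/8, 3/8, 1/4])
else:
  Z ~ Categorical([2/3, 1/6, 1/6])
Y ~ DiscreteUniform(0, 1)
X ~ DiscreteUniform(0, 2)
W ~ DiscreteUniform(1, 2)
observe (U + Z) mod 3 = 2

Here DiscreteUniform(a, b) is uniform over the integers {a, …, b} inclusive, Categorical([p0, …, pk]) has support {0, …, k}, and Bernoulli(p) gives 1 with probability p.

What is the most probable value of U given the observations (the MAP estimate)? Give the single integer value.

argmax_v P(U = v | obs) = 2

Enumerate traces; 108 have nonzero weight after conditioning:
  (U=0, V=0, Z=2, Y=0, X=0, W=1) weight 1/480
  (U=0, V=0, Z=2, Y=0, X=0, W=2) weight 1/480
  (U=0, V=0, Z=2, Y=0, X=1, W=1) weight 1/480
  (U=0, V=0, Z=2, Y=0, X=1, W=2) weight 1/480
  (U=0, V=0, Z=2, Y=0, X=2, W=1) weight 1/480
  (U=0, V=0, Z=2, Y=0, X=2, W=2) weight 1/480
  (U=0, V=0, Z=2, Y=1, X=0, W=1) weight 1/480
  (U=0, V=0, Z=2, Y=1, X=0, W=2) weight 1/480
  (U=1, V=0, Z=1, Y=0, X=0, W=1) weight 1/540
  (U=2, V=0, Z=0, Y=0, X=0, W=1) weight 1/135
  … 98 more
Group by U:
  weight(U=0) = 1/12
  weight(U=1) = 1/18
  weight(U=2) = 2/9
Total weight = 1/12 + 1/18 + 2/9 = 13/36
P(U=0 | obs) = 1/12 / 13/36 = 3/13
P(U=1 | obs) = 1/18 / 13/36 = 2/13
P(U=2 | obs) = 2/9 / 13/36 = 8/13
argmax = 2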